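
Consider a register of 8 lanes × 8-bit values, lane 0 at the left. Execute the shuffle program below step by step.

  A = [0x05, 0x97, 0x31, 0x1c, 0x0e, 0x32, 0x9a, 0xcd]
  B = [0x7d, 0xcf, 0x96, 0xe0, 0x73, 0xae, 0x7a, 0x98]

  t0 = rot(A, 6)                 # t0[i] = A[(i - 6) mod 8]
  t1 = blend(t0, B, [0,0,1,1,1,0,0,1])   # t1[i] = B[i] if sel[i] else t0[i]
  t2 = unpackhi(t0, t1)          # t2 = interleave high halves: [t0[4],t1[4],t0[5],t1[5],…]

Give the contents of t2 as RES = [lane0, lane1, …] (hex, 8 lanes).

t0 = [0x31, 0x1c, 0x0e, 0x32, 0x9a, 0xcd, 0x05, 0x97]
t1 = [0x31, 0x1c, 0x96, 0xe0, 0x73, 0xcd, 0x05, 0x98]
t2 = [0x9a, 0x73, 0xcd, 0xcd, 0x05, 0x05, 0x97, 0x98]

RES = [0x9a, 0x73, 0xcd, 0xcd, 0x05, 0x05, 0x97, 0x98]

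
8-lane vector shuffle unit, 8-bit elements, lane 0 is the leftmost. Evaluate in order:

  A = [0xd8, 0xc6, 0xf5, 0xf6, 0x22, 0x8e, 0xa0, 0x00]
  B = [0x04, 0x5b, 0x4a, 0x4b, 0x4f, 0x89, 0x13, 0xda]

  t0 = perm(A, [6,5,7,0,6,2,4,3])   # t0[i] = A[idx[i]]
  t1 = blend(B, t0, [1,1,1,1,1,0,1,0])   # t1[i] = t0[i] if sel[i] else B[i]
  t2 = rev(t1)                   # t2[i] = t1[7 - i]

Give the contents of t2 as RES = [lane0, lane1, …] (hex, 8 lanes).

RES = [ 0xda  0x22  0x89  0xa0  0xd8  0x00  0x8e  0xa0 ]

t0 = [0xa0, 0x8e, 0x00, 0xd8, 0xa0, 0xf5, 0x22, 0xf6]
t1 = [0xa0, 0x8e, 0x00, 0xd8, 0xa0, 0x89, 0x22, 0xda]
t2 = [0xda, 0x22, 0x89, 0xa0, 0xd8, 0x00, 0x8e, 0xa0]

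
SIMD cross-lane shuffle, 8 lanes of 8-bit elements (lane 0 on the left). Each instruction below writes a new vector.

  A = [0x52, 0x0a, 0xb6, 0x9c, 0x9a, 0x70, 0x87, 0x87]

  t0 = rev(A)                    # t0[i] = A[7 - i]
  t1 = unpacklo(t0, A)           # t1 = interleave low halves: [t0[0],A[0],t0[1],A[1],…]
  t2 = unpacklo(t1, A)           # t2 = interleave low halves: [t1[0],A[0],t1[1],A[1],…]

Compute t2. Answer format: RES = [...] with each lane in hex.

  t0: 87 87 70 9a 9c b6 0a 52
  t1: 87 52 87 0a 70 b6 9a 9c
  t2: 87 52 52 0a 87 b6 0a 9c

RES = [ 0x87  0x52  0x52  0x0a  0x87  0xb6  0x0a  0x9c ]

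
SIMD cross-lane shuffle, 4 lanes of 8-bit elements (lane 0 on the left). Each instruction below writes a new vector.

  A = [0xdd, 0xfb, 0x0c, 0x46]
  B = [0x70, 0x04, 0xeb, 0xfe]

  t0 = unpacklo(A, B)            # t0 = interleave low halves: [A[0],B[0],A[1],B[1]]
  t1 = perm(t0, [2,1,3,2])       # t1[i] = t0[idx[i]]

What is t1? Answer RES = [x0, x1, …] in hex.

  t0: dd 70 fb 04
  t1: fb 70 04 fb

RES = [0xfb, 0x70, 0x04, 0xfb]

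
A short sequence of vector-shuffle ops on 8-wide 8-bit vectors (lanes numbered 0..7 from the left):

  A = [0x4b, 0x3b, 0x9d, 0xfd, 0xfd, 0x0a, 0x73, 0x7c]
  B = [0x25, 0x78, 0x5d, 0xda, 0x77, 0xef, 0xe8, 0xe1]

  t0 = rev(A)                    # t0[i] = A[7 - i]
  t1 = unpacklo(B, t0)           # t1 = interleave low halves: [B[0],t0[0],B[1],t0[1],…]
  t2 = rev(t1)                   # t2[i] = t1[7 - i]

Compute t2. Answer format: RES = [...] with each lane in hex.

RES = [0xfd, 0xda, 0x0a, 0x5d, 0x73, 0x78, 0x7c, 0x25]

t0 = [0x7c, 0x73, 0x0a, 0xfd, 0xfd, 0x9d, 0x3b, 0x4b]
t1 = [0x25, 0x7c, 0x78, 0x73, 0x5d, 0x0a, 0xda, 0xfd]
t2 = [0xfd, 0xda, 0x0a, 0x5d, 0x73, 0x78, 0x7c, 0x25]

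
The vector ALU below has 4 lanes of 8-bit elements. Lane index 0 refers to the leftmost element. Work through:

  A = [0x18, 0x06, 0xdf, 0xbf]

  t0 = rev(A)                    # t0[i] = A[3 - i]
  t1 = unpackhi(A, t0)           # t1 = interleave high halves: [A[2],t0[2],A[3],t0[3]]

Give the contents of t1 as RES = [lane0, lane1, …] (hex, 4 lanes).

  t0: bf df 06 18
  t1: df 06 bf 18

RES = [0xdf, 0x06, 0xbf, 0x18]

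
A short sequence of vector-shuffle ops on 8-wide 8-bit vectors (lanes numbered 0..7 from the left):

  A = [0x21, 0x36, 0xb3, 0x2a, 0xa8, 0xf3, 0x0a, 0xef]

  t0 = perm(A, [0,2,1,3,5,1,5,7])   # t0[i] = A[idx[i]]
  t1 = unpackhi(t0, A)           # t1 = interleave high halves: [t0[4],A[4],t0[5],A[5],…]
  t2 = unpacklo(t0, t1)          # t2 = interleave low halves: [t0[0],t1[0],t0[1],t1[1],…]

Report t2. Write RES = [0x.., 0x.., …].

→ t0 |21|b3|36|2a|f3|36|f3|ef|
→ t1 |f3|a8|36|f3|f3|0a|ef|ef|
→ t2 |21|f3|b3|a8|36|36|2a|f3|

RES = [0x21, 0xf3, 0xb3, 0xa8, 0x36, 0x36, 0x2a, 0xf3]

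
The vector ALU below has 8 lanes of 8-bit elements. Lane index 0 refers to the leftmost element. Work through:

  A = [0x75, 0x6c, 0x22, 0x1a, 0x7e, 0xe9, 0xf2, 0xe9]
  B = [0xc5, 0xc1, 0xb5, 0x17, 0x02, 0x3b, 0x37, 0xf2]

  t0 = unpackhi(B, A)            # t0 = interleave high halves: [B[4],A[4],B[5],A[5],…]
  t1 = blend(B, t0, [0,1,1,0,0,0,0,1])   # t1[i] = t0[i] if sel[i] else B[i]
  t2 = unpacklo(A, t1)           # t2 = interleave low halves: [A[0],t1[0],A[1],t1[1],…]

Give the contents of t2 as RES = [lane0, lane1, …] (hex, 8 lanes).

→ t0 |02|7e|3b|e9|37|f2|f2|e9|
→ t1 |c5|7e|3b|17|02|3b|37|e9|
→ t2 |75|c5|6c|7e|22|3b|1a|17|

RES = [0x75, 0xc5, 0x6c, 0x7e, 0x22, 0x3b, 0x1a, 0x17]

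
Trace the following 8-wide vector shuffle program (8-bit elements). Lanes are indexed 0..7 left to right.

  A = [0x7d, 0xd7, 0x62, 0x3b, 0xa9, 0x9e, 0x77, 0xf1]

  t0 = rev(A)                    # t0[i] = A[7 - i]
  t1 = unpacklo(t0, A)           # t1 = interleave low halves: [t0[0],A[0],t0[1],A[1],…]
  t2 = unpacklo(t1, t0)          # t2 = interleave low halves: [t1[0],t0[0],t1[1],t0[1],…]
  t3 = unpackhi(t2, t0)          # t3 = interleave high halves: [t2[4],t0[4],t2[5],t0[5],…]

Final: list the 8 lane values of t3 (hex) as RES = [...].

RES = [ 0x77  0x3b  0x9e  0x62  0xd7  0xd7  0xa9  0x7d ]

→ t0 |f1|77|9e|a9|3b|62|d7|7d|
→ t1 |f1|7d|77|d7|9e|62|a9|3b|
→ t2 |f1|f1|7d|77|77|9e|d7|a9|
→ t3 |77|3b|9e|62|d7|d7|a9|7d|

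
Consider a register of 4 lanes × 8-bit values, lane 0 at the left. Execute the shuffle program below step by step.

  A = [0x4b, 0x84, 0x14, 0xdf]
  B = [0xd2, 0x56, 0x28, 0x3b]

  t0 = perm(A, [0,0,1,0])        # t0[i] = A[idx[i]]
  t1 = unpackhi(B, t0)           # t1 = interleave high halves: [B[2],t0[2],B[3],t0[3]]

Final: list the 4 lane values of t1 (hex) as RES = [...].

  t0: 4b 4b 84 4b
  t1: 28 84 3b 4b

RES = [ 0x28  0x84  0x3b  0x4b ]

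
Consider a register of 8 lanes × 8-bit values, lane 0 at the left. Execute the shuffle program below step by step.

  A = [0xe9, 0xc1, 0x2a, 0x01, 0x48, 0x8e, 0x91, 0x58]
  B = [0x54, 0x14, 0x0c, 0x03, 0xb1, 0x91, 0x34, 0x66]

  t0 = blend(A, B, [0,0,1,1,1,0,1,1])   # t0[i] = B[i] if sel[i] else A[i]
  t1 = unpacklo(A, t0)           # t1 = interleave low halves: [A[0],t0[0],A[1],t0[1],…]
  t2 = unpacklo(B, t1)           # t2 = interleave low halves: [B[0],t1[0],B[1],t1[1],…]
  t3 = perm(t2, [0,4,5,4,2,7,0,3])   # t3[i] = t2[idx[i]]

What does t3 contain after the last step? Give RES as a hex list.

RES = [ 0x54  0x0c  0xc1  0x0c  0x14  0xc1  0x54  0xe9 ]

  t0: e9 c1 0c 03 b1 8e 34 66
  t1: e9 e9 c1 c1 2a 0c 01 03
  t2: 54 e9 14 e9 0c c1 03 c1
  t3: 54 0c c1 0c 14 c1 54 e9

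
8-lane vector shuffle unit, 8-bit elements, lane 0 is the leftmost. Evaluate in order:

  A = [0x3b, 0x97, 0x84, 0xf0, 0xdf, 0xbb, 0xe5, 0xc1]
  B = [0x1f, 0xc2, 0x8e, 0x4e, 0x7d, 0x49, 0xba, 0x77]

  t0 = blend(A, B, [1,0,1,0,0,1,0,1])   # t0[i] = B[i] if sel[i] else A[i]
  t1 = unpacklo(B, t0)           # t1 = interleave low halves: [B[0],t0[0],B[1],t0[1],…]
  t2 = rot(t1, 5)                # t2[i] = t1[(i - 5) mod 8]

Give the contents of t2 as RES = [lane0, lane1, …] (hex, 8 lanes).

RES = [ 0x97  0x8e  0x8e  0x4e  0xf0  0x1f  0x1f  0xc2 ]

→ t0 |1f|97|8e|f0|df|49|e5|77|
→ t1 |1f|1f|c2|97|8e|8e|4e|f0|
→ t2 |97|8e|8e|4e|f0|1f|1f|c2|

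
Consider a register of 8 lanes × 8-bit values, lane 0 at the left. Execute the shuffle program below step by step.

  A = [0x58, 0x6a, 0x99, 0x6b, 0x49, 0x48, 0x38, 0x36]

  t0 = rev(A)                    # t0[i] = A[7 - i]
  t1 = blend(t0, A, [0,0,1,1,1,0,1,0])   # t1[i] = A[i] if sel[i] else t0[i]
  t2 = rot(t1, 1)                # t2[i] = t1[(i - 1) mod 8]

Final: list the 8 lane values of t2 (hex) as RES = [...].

RES = [ 0x58  0x36  0x38  0x99  0x6b  0x49  0x99  0x38 ]

t0 = [0x36, 0x38, 0x48, 0x49, 0x6b, 0x99, 0x6a, 0x58]
t1 = [0x36, 0x38, 0x99, 0x6b, 0x49, 0x99, 0x38, 0x58]
t2 = [0x58, 0x36, 0x38, 0x99, 0x6b, 0x49, 0x99, 0x38]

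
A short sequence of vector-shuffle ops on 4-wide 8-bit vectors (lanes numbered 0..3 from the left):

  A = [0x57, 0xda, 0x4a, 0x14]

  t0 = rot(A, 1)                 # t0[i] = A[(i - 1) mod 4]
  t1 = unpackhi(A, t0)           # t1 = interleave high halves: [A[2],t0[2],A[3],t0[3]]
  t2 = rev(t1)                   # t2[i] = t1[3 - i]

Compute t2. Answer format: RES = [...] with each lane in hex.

RES = [0x4a, 0x14, 0xda, 0x4a]

  t0: 14 57 da 4a
  t1: 4a da 14 4a
  t2: 4a 14 da 4a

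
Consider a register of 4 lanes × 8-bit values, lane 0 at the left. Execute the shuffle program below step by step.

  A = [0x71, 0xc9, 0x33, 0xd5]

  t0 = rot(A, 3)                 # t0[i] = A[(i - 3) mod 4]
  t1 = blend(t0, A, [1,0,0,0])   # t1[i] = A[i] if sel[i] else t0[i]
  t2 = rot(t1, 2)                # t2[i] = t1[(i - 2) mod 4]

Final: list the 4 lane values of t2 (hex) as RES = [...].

RES = [0xd5, 0x71, 0x71, 0x33]

  t0: c9 33 d5 71
  t1: 71 33 d5 71
  t2: d5 71 71 33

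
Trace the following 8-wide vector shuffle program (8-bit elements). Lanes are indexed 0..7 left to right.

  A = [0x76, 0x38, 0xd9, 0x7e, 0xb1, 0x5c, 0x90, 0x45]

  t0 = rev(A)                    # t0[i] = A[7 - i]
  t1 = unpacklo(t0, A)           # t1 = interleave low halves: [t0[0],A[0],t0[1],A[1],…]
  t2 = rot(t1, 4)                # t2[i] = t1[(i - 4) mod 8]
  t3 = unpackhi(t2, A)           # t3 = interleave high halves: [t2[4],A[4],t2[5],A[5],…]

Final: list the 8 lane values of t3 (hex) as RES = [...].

t0 = [0x45, 0x90, 0x5c, 0xb1, 0x7e, 0xd9, 0x38, 0x76]
t1 = [0x45, 0x76, 0x90, 0x38, 0x5c, 0xd9, 0xb1, 0x7e]
t2 = [0x5c, 0xd9, 0xb1, 0x7e, 0x45, 0x76, 0x90, 0x38]
t3 = [0x45, 0xb1, 0x76, 0x5c, 0x90, 0x90, 0x38, 0x45]

RES = [0x45, 0xb1, 0x76, 0x5c, 0x90, 0x90, 0x38, 0x45]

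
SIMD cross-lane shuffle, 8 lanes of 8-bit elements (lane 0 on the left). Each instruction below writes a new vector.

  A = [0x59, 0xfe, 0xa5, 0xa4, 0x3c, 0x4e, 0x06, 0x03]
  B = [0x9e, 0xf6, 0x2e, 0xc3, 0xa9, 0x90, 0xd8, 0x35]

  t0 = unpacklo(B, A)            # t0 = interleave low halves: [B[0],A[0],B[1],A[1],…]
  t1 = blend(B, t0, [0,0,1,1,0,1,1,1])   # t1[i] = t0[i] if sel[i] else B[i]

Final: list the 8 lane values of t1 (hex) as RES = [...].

RES = [ 0x9e  0xf6  0xf6  0xfe  0xa9  0xa5  0xc3  0xa4 ]

t0 = [0x9e, 0x59, 0xf6, 0xfe, 0x2e, 0xa5, 0xc3, 0xa4]
t1 = [0x9e, 0xf6, 0xf6, 0xfe, 0xa9, 0xa5, 0xc3, 0xa4]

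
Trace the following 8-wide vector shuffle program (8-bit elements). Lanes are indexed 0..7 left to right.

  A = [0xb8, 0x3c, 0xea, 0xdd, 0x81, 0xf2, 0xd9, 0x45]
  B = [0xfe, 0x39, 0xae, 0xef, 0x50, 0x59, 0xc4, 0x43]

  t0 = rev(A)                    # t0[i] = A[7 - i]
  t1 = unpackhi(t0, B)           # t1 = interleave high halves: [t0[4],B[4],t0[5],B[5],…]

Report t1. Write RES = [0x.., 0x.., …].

t0 = [0x45, 0xd9, 0xf2, 0x81, 0xdd, 0xea, 0x3c, 0xb8]
t1 = [0xdd, 0x50, 0xea, 0x59, 0x3c, 0xc4, 0xb8, 0x43]

RES = [ 0xdd  0x50  0xea  0x59  0x3c  0xc4  0xb8  0x43 ]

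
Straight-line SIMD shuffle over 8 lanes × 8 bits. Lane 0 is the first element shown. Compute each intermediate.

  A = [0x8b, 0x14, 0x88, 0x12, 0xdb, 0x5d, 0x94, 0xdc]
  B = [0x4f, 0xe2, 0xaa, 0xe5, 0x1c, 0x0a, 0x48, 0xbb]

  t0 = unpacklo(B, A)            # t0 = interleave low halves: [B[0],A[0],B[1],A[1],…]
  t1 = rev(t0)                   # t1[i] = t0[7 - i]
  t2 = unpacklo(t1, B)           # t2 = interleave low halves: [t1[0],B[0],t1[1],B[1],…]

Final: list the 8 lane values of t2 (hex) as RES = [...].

RES = [ 0x12  0x4f  0xe5  0xe2  0x88  0xaa  0xaa  0xe5 ]

→ t0 |4f|8b|e2|14|aa|88|e5|12|
→ t1 |12|e5|88|aa|14|e2|8b|4f|
→ t2 |12|4f|e5|e2|88|aa|aa|e5|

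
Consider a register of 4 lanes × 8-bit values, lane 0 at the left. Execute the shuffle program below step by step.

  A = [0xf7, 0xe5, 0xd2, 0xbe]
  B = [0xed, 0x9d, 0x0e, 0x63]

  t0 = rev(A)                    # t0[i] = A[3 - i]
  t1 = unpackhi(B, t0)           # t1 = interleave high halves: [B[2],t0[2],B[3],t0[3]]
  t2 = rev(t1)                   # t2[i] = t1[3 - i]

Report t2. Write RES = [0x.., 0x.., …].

→ t0 |be|d2|e5|f7|
→ t1 |0e|e5|63|f7|
→ t2 |f7|63|e5|0e|

RES = [ 0xf7  0x63  0xe5  0x0e ]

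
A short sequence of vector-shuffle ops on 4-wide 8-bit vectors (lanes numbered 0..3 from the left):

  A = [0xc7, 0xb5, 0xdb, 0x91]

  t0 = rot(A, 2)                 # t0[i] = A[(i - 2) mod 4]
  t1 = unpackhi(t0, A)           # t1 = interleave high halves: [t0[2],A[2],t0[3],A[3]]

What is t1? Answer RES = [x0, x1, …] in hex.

→ t0 |db|91|c7|b5|
→ t1 |c7|db|b5|91|

RES = [0xc7, 0xdb, 0xb5, 0x91]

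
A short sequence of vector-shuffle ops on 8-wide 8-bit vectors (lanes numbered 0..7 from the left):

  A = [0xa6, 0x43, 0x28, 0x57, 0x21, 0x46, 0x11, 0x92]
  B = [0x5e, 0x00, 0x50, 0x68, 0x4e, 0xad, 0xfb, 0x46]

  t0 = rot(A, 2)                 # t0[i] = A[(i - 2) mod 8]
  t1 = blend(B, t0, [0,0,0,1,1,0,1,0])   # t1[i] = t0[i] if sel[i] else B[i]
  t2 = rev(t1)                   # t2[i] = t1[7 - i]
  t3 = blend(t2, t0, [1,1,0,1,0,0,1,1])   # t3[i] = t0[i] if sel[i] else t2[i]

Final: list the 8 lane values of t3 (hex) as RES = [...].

t0 = [0x11, 0x92, 0xa6, 0x43, 0x28, 0x57, 0x21, 0x46]
t1 = [0x5e, 0x00, 0x50, 0x43, 0x28, 0xad, 0x21, 0x46]
t2 = [0x46, 0x21, 0xad, 0x28, 0x43, 0x50, 0x00, 0x5e]
t3 = [0x11, 0x92, 0xad, 0x43, 0x43, 0x50, 0x21, 0x46]

RES = [0x11, 0x92, 0xad, 0x43, 0x43, 0x50, 0x21, 0x46]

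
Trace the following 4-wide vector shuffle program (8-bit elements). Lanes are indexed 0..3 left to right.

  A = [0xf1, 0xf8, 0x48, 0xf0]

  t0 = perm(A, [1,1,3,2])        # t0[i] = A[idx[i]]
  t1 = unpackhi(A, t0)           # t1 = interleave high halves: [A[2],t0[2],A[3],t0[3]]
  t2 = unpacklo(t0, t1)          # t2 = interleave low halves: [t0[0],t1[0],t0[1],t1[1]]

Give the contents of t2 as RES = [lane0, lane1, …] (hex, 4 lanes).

RES = [ 0xf8  0x48  0xf8  0xf0 ]

→ t0 |f8|f8|f0|48|
→ t1 |48|f0|f0|48|
→ t2 |f8|48|f8|f0|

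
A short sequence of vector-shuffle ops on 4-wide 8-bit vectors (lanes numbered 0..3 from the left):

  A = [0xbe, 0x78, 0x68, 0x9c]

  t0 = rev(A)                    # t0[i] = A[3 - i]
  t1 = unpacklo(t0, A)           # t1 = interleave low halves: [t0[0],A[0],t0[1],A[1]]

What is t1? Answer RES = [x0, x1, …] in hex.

RES = [0x9c, 0xbe, 0x68, 0x78]

t0 = [0x9c, 0x68, 0x78, 0xbe]
t1 = [0x9c, 0xbe, 0x68, 0x78]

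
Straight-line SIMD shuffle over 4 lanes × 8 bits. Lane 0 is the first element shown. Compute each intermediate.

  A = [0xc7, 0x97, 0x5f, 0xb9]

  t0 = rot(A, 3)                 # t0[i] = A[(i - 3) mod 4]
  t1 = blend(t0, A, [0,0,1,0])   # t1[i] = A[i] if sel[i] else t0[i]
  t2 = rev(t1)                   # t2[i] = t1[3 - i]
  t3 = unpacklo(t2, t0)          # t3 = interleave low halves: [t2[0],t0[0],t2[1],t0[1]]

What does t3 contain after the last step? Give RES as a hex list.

  t0: 97 5f b9 c7
  t1: 97 5f 5f c7
  t2: c7 5f 5f 97
  t3: c7 97 5f 5f

RES = [ 0xc7  0x97  0x5f  0x5f ]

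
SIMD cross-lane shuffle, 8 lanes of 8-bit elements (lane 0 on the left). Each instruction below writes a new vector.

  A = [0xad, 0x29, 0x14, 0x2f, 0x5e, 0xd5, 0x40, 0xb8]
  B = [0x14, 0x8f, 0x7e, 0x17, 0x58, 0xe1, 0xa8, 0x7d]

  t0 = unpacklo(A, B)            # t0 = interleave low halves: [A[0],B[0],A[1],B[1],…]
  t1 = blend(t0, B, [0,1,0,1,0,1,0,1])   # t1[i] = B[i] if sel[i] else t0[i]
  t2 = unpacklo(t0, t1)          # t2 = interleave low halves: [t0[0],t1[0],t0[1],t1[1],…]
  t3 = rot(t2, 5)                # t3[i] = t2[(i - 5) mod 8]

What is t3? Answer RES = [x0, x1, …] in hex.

RES = [ 0x8f  0x29  0x29  0x8f  0x17  0xad  0xad  0x14 ]

→ t0 |ad|14|29|8f|14|7e|2f|17|
→ t1 |ad|8f|29|17|14|e1|2f|7d|
→ t2 |ad|ad|14|8f|29|29|8f|17|
→ t3 |8f|29|29|8f|17|ad|ad|14|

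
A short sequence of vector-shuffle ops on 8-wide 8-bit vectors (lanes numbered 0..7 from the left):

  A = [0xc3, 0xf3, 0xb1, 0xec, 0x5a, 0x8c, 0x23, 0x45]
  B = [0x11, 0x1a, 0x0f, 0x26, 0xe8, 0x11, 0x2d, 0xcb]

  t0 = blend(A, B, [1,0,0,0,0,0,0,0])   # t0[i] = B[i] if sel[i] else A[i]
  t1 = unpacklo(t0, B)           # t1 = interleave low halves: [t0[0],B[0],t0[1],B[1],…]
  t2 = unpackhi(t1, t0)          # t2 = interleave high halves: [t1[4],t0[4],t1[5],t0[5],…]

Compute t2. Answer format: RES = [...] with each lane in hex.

RES = [ 0xb1  0x5a  0x0f  0x8c  0xec  0x23  0x26  0x45 ]

→ t0 |11|f3|b1|ec|5a|8c|23|45|
→ t1 |11|11|f3|1a|b1|0f|ec|26|
→ t2 |b1|5a|0f|8c|ec|23|26|45|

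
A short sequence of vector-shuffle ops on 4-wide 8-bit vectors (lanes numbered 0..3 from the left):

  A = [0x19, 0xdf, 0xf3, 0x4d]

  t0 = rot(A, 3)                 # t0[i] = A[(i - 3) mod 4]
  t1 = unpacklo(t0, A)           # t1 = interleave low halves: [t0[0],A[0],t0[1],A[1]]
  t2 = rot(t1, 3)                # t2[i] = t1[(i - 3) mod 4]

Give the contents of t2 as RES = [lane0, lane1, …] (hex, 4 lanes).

→ t0 |df|f3|4d|19|
→ t1 |df|19|f3|df|
→ t2 |19|f3|df|df|

RES = [0x19, 0xf3, 0xdf, 0xdf]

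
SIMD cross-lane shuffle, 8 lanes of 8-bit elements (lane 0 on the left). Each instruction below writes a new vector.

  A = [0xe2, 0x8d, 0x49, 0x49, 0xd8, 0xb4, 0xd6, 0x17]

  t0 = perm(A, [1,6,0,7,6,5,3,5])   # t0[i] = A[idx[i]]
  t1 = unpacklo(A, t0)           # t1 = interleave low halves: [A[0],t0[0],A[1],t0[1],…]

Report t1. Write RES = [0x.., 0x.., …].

t0 = [0x8d, 0xd6, 0xe2, 0x17, 0xd6, 0xb4, 0x49, 0xb4]
t1 = [0xe2, 0x8d, 0x8d, 0xd6, 0x49, 0xe2, 0x49, 0x17]

RES = [0xe2, 0x8d, 0x8d, 0xd6, 0x49, 0xe2, 0x49, 0x17]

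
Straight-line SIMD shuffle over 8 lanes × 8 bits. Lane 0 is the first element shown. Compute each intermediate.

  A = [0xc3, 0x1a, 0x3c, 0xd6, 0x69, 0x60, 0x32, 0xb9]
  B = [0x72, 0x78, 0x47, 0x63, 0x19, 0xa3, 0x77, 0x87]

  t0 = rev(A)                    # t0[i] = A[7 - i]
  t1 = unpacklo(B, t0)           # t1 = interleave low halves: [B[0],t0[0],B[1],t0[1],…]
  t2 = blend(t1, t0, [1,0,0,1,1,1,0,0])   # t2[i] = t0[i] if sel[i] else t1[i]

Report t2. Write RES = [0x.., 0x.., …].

RES = [0xb9, 0xb9, 0x78, 0x69, 0xd6, 0x3c, 0x63, 0x69]

t0 = [0xb9, 0x32, 0x60, 0x69, 0xd6, 0x3c, 0x1a, 0xc3]
t1 = [0x72, 0xb9, 0x78, 0x32, 0x47, 0x60, 0x63, 0x69]
t2 = [0xb9, 0xb9, 0x78, 0x69, 0xd6, 0x3c, 0x63, 0x69]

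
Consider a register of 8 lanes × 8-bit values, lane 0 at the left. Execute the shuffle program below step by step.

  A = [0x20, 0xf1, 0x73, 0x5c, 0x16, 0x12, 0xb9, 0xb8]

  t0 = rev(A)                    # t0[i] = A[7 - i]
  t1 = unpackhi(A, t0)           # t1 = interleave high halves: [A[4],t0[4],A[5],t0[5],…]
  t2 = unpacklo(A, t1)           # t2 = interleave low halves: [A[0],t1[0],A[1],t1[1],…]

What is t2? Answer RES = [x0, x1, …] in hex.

RES = [ 0x20  0x16  0xf1  0x5c  0x73  0x12  0x5c  0x73 ]

t0 = [0xb8, 0xb9, 0x12, 0x16, 0x5c, 0x73, 0xf1, 0x20]
t1 = [0x16, 0x5c, 0x12, 0x73, 0xb9, 0xf1, 0xb8, 0x20]
t2 = [0x20, 0x16, 0xf1, 0x5c, 0x73, 0x12, 0x5c, 0x73]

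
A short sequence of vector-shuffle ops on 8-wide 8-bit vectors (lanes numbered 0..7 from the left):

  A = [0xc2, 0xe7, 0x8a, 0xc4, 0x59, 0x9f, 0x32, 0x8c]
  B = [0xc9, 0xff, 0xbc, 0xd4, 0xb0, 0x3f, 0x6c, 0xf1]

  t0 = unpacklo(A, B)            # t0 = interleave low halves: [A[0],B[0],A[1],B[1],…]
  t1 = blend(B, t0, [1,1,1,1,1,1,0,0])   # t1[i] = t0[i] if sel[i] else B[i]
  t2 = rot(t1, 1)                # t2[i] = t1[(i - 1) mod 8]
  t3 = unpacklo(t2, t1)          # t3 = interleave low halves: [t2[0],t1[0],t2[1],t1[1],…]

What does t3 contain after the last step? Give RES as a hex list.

RES = [0xf1, 0xc2, 0xc2, 0xc9, 0xc9, 0xe7, 0xe7, 0xff]

→ t0 |c2|c9|e7|ff|8a|bc|c4|d4|
→ t1 |c2|c9|e7|ff|8a|bc|6c|f1|
→ t2 |f1|c2|c9|e7|ff|8a|bc|6c|
→ t3 |f1|c2|c2|c9|c9|e7|e7|ff|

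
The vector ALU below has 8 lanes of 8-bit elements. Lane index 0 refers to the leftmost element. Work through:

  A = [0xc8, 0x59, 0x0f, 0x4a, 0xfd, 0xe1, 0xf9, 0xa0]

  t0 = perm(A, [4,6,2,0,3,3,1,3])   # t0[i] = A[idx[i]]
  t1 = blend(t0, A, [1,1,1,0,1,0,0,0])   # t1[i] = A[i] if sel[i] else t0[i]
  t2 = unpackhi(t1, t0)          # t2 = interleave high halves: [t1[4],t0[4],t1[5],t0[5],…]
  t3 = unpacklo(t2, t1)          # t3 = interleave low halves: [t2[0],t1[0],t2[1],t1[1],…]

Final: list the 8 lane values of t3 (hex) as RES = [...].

RES = [ 0xfd  0xc8  0x4a  0x59  0x4a  0x0f  0x4a  0xc8 ]

→ t0 |fd|f9|0f|c8|4a|4a|59|4a|
→ t1 |c8|59|0f|c8|fd|4a|59|4a|
→ t2 |fd|4a|4a|4a|59|59|4a|4a|
→ t3 |fd|c8|4a|59|4a|0f|4a|c8|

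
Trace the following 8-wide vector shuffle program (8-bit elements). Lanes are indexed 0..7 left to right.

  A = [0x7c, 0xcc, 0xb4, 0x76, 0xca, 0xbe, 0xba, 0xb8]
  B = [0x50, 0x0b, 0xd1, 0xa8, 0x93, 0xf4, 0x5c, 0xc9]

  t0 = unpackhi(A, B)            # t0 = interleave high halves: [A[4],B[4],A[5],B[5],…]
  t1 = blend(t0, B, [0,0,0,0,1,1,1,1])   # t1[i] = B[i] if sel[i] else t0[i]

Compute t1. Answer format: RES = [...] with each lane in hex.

  t0: ca 93 be f4 ba 5c b8 c9
  t1: ca 93 be f4 93 f4 5c c9

RES = [0xca, 0x93, 0xbe, 0xf4, 0x93, 0xf4, 0x5c, 0xc9]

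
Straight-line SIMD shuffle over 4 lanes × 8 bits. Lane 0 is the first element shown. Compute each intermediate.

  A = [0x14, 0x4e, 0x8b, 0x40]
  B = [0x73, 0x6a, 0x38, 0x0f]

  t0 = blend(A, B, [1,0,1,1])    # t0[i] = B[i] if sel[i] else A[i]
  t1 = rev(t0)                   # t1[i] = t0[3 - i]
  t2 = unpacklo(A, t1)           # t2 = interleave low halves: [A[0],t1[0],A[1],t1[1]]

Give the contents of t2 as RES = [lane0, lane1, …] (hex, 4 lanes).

RES = [0x14, 0x0f, 0x4e, 0x38]

t0 = [0x73, 0x4e, 0x38, 0x0f]
t1 = [0x0f, 0x38, 0x4e, 0x73]
t2 = [0x14, 0x0f, 0x4e, 0x38]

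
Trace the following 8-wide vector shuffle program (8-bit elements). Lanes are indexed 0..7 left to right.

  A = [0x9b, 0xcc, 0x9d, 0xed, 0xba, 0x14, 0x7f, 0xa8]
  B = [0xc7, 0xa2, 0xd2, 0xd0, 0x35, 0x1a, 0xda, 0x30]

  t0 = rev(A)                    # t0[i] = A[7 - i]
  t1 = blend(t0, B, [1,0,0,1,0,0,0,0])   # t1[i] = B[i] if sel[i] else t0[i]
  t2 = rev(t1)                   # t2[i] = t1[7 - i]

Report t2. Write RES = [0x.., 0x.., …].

t0 = [0xa8, 0x7f, 0x14, 0xba, 0xed, 0x9d, 0xcc, 0x9b]
t1 = [0xc7, 0x7f, 0x14, 0xd0, 0xed, 0x9d, 0xcc, 0x9b]
t2 = [0x9b, 0xcc, 0x9d, 0xed, 0xd0, 0x14, 0x7f, 0xc7]

RES = [0x9b, 0xcc, 0x9d, 0xed, 0xd0, 0x14, 0x7f, 0xc7]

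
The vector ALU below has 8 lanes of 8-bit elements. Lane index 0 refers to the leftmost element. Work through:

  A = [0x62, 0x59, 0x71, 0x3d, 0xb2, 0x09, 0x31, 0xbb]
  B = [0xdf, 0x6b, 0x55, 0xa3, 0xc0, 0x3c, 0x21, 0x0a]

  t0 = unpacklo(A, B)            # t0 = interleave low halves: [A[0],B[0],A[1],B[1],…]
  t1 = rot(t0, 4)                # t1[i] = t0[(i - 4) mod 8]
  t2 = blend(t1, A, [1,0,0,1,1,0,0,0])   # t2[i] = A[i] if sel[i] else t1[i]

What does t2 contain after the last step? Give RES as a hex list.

t0 = [0x62, 0xdf, 0x59, 0x6b, 0x71, 0x55, 0x3d, 0xa3]
t1 = [0x71, 0x55, 0x3d, 0xa3, 0x62, 0xdf, 0x59, 0x6b]
t2 = [0x62, 0x55, 0x3d, 0x3d, 0xb2, 0xdf, 0x59, 0x6b]

RES = [0x62, 0x55, 0x3d, 0x3d, 0xb2, 0xdf, 0x59, 0x6b]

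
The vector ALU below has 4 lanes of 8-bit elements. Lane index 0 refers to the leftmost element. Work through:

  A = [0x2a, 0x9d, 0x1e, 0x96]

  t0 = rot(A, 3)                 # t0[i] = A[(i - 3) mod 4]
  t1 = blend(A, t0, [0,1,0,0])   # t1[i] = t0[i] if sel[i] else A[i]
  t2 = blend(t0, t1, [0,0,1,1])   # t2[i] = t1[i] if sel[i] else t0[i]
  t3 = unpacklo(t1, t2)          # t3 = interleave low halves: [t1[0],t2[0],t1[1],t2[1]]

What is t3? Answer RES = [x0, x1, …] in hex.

RES = [ 0x2a  0x9d  0x1e  0x1e ]

  t0: 9d 1e 96 2a
  t1: 2a 1e 1e 96
  t2: 9d 1e 1e 96
  t3: 2a 9d 1e 1e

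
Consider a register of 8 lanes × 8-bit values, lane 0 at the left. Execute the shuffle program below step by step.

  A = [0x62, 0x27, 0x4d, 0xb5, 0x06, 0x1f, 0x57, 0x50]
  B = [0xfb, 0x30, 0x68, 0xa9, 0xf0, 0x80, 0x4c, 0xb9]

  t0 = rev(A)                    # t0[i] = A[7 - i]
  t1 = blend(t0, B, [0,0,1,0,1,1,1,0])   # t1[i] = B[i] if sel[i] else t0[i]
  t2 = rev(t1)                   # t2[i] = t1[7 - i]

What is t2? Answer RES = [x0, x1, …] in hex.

RES = [ 0x62  0x4c  0x80  0xf0  0x06  0x68  0x57  0x50 ]

→ t0 |50|57|1f|06|b5|4d|27|62|
→ t1 |50|57|68|06|f0|80|4c|62|
→ t2 |62|4c|80|f0|06|68|57|50|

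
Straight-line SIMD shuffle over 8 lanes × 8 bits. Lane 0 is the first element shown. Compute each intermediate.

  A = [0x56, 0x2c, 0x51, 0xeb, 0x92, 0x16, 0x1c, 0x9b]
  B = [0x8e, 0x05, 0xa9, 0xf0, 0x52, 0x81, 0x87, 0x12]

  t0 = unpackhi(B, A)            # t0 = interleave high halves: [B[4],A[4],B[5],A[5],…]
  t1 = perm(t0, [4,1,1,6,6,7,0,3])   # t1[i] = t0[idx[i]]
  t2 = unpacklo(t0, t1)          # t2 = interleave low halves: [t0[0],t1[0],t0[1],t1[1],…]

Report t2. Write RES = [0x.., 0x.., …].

→ t0 |52|92|81|16|87|1c|12|9b|
→ t1 |87|92|92|12|12|9b|52|16|
→ t2 |52|87|92|92|81|92|16|12|

RES = [0x52, 0x87, 0x92, 0x92, 0x81, 0x92, 0x16, 0x12]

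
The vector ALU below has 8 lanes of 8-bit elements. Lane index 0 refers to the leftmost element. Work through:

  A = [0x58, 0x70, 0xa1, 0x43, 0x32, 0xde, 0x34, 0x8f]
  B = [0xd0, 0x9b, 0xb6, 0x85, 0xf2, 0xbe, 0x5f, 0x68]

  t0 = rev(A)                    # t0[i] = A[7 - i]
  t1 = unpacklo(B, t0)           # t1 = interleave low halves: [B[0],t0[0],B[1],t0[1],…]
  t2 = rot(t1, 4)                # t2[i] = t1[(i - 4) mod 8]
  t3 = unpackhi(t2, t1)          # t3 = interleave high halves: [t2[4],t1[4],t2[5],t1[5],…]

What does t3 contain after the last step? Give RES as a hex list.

RES = [ 0xd0  0xb6  0x8f  0xde  0x9b  0x85  0x34  0x32 ]

  t0: 8f 34 de 32 43 a1 70 58
  t1: d0 8f 9b 34 b6 de 85 32
  t2: b6 de 85 32 d0 8f 9b 34
  t3: d0 b6 8f de 9b 85 34 32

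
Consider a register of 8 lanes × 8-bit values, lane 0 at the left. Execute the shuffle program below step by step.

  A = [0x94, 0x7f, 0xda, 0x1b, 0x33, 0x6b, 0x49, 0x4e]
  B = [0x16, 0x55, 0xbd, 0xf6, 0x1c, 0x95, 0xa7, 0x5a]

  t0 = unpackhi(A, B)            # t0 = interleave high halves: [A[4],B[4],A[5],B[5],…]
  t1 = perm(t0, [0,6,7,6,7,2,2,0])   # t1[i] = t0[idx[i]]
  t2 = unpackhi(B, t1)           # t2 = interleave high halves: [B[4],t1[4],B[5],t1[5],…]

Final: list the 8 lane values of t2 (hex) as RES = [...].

t0 = [0x33, 0x1c, 0x6b, 0x95, 0x49, 0xa7, 0x4e, 0x5a]
t1 = [0x33, 0x4e, 0x5a, 0x4e, 0x5a, 0x6b, 0x6b, 0x33]
t2 = [0x1c, 0x5a, 0x95, 0x6b, 0xa7, 0x6b, 0x5a, 0x33]

RES = [0x1c, 0x5a, 0x95, 0x6b, 0xa7, 0x6b, 0x5a, 0x33]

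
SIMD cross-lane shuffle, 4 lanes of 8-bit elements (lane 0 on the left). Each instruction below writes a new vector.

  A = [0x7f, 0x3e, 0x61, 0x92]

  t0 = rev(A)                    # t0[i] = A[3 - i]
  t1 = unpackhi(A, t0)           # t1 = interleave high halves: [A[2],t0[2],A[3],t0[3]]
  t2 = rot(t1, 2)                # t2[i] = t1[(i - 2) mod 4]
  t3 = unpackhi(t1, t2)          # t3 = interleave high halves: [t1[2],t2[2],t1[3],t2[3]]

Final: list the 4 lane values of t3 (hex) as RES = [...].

  t0: 92 61 3e 7f
  t1: 61 3e 92 7f
  t2: 92 7f 61 3e
  t3: 92 61 7f 3e

RES = [0x92, 0x61, 0x7f, 0x3e]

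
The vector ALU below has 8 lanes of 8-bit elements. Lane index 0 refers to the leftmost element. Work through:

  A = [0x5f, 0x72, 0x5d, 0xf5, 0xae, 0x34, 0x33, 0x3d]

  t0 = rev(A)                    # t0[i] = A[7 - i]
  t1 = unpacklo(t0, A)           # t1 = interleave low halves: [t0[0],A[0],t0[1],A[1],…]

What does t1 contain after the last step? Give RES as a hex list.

→ t0 |3d|33|34|ae|f5|5d|72|5f|
→ t1 |3d|5f|33|72|34|5d|ae|f5|

RES = [ 0x3d  0x5f  0x33  0x72  0x34  0x5d  0xae  0xf5 ]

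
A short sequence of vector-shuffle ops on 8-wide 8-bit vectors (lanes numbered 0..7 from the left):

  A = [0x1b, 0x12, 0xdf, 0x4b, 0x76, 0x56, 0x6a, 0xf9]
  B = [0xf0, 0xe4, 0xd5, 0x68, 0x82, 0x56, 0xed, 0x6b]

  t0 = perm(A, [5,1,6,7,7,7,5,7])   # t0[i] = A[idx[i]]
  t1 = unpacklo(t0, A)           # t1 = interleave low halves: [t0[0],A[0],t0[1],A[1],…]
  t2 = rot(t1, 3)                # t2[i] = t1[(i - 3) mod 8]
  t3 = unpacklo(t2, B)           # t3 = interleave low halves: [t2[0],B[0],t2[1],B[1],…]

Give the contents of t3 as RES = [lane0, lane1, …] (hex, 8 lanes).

  t0: 56 12 6a f9 f9 f9 56 f9
  t1: 56 1b 12 12 6a df f9 4b
  t2: df f9 4b 56 1b 12 12 6a
  t3: df f0 f9 e4 4b d5 56 68

RES = [0xdf, 0xf0, 0xf9, 0xe4, 0x4b, 0xd5, 0x56, 0x68]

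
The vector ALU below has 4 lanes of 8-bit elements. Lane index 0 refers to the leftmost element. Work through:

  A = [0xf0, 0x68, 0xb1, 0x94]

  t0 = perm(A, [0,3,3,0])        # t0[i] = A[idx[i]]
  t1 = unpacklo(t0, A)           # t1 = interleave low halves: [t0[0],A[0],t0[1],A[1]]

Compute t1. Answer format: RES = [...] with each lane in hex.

RES = [0xf0, 0xf0, 0x94, 0x68]

  t0: f0 94 94 f0
  t1: f0 f0 94 68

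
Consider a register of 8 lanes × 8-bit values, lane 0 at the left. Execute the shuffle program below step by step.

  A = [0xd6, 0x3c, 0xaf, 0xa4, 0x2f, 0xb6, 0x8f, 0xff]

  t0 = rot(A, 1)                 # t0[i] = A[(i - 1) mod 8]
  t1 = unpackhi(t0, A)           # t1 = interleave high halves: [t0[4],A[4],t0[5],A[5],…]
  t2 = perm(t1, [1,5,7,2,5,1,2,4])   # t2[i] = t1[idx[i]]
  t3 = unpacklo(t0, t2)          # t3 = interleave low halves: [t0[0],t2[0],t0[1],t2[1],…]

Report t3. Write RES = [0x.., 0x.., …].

RES = [ 0xff  0x2f  0xd6  0x8f  0x3c  0xff  0xaf  0x2f ]

→ t0 |ff|d6|3c|af|a4|2f|b6|8f|
→ t1 |a4|2f|2f|b6|b6|8f|8f|ff|
→ t2 |2f|8f|ff|2f|8f|2f|2f|b6|
→ t3 |ff|2f|d6|8f|3c|ff|af|2f|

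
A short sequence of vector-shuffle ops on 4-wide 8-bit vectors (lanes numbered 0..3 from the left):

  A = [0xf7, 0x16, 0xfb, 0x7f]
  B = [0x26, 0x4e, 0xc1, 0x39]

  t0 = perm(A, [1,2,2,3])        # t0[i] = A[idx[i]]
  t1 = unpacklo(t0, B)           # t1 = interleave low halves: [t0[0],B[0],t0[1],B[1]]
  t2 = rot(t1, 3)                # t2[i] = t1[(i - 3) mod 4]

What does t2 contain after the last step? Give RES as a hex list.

→ t0 |16|fb|fb|7f|
→ t1 |16|26|fb|4e|
→ t2 |26|fb|4e|16|

RES = [0x26, 0xfb, 0x4e, 0x16]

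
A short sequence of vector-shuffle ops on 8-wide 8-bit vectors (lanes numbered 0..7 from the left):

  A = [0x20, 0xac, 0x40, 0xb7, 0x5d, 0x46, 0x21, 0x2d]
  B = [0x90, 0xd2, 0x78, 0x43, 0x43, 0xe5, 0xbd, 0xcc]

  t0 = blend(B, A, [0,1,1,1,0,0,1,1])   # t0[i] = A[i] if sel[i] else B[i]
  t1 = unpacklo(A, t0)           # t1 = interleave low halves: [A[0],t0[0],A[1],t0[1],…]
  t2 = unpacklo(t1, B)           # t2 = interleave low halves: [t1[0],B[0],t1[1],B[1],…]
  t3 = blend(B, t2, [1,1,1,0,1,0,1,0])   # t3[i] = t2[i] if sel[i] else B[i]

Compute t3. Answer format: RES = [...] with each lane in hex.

RES = [ 0x20  0x90  0x90  0x43  0xac  0xe5  0xac  0xcc ]

→ t0 |90|ac|40|b7|43|e5|21|2d|
→ t1 |20|90|ac|ac|40|40|b7|b7|
→ t2 |20|90|90|d2|ac|78|ac|43|
→ t3 |20|90|90|43|ac|e5|ac|cc|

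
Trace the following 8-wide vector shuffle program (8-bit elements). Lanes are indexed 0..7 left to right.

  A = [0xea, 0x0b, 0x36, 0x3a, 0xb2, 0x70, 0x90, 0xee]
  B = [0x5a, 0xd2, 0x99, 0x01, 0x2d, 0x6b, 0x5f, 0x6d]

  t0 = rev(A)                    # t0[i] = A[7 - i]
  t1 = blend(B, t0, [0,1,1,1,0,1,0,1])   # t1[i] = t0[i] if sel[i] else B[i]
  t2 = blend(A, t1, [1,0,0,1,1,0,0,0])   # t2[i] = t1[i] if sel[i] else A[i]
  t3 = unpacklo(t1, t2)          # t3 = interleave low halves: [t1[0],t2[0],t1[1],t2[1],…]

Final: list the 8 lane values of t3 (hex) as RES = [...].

  t0: ee 90 70 b2 3a 36 0b ea
  t1: 5a 90 70 b2 2d 36 5f ea
  t2: 5a 0b 36 b2 2d 70 90 ee
  t3: 5a 5a 90 0b 70 36 b2 b2

RES = [0x5a, 0x5a, 0x90, 0x0b, 0x70, 0x36, 0xb2, 0xb2]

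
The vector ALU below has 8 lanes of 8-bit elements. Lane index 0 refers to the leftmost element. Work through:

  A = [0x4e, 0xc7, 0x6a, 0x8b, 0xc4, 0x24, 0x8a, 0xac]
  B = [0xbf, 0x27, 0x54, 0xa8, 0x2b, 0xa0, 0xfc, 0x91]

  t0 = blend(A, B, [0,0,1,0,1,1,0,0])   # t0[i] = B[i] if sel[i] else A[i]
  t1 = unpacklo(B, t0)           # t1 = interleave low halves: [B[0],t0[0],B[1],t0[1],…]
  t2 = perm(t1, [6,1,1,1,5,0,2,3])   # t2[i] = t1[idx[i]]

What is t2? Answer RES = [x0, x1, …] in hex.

t0 = [0x4e, 0xc7, 0x54, 0x8b, 0x2b, 0xa0, 0x8a, 0xac]
t1 = [0xbf, 0x4e, 0x27, 0xc7, 0x54, 0x54, 0xa8, 0x8b]
t2 = [0xa8, 0x4e, 0x4e, 0x4e, 0x54, 0xbf, 0x27, 0xc7]

RES = [ 0xa8  0x4e  0x4e  0x4e  0x54  0xbf  0x27  0xc7 ]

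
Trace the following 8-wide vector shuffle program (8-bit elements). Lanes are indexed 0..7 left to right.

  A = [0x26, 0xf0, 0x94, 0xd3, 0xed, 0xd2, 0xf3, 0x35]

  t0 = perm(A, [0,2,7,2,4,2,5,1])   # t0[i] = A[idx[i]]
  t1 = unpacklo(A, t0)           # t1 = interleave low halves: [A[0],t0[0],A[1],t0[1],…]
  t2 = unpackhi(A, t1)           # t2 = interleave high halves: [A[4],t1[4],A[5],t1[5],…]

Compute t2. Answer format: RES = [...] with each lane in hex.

→ t0 |26|94|35|94|ed|94|d2|f0|
→ t1 |26|26|f0|94|94|35|d3|94|
→ t2 |ed|94|d2|35|f3|d3|35|94|

RES = [ 0xed  0x94  0xd2  0x35  0xf3  0xd3  0x35  0x94 ]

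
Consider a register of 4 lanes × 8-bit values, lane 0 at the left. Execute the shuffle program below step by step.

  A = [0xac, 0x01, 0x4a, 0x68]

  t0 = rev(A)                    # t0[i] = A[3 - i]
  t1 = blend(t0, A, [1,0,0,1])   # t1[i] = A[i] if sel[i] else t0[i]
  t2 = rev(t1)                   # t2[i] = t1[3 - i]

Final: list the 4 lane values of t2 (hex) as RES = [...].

RES = [ 0x68  0x01  0x4a  0xac ]

t0 = [0x68, 0x4a, 0x01, 0xac]
t1 = [0xac, 0x4a, 0x01, 0x68]
t2 = [0x68, 0x01, 0x4a, 0xac]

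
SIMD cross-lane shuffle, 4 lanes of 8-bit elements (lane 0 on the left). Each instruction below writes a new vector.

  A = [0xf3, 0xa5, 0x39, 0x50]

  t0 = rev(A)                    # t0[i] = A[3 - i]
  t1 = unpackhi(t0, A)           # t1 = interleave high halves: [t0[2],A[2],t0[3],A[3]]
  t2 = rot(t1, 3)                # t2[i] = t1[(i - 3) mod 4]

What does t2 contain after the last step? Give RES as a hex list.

RES = [0x39, 0xf3, 0x50, 0xa5]

→ t0 |50|39|a5|f3|
→ t1 |a5|39|f3|50|
→ t2 |39|f3|50|a5|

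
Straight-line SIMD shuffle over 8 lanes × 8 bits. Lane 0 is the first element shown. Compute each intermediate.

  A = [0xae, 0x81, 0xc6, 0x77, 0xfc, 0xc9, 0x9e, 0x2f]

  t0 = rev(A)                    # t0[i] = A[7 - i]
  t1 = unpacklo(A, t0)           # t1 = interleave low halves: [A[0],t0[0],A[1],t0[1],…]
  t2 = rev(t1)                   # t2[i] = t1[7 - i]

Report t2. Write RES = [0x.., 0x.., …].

RES = [0xfc, 0x77, 0xc9, 0xc6, 0x9e, 0x81, 0x2f, 0xae]

t0 = [0x2f, 0x9e, 0xc9, 0xfc, 0x77, 0xc6, 0x81, 0xae]
t1 = [0xae, 0x2f, 0x81, 0x9e, 0xc6, 0xc9, 0x77, 0xfc]
t2 = [0xfc, 0x77, 0xc9, 0xc6, 0x9e, 0x81, 0x2f, 0xae]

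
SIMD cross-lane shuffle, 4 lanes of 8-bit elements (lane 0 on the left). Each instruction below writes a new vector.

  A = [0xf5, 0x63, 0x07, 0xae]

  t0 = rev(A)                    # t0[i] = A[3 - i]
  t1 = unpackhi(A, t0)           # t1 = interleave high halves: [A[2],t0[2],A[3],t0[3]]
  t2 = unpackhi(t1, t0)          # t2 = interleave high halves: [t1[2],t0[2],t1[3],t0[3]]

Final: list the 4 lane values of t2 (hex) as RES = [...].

RES = [0xae, 0x63, 0xf5, 0xf5]

  t0: ae 07 63 f5
  t1: 07 63 ae f5
  t2: ae 63 f5 f5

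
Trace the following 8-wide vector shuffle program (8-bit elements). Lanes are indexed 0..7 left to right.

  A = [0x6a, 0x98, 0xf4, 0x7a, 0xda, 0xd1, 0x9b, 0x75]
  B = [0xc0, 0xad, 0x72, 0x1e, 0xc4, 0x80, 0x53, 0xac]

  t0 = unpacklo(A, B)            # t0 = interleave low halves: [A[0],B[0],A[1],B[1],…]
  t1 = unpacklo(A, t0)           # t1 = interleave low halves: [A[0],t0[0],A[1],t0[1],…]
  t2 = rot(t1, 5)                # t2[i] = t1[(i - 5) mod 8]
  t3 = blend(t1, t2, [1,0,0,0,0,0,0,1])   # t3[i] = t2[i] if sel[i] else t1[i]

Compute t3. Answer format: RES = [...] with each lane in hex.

t0 = [0x6a, 0xc0, 0x98, 0xad, 0xf4, 0x72, 0x7a, 0x1e]
t1 = [0x6a, 0x6a, 0x98, 0xc0, 0xf4, 0x98, 0x7a, 0xad]
t2 = [0xc0, 0xf4, 0x98, 0x7a, 0xad, 0x6a, 0x6a, 0x98]
t3 = [0xc0, 0x6a, 0x98, 0xc0, 0xf4, 0x98, 0x7a, 0x98]

RES = [0xc0, 0x6a, 0x98, 0xc0, 0xf4, 0x98, 0x7a, 0x98]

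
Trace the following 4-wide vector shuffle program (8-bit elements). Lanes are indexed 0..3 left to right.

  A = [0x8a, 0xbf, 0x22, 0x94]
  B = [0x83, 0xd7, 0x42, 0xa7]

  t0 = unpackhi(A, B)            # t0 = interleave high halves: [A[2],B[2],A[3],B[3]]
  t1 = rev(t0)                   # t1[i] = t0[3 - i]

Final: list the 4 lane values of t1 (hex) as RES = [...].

RES = [ 0xa7  0x94  0x42  0x22 ]

  t0: 22 42 94 a7
  t1: a7 94 42 22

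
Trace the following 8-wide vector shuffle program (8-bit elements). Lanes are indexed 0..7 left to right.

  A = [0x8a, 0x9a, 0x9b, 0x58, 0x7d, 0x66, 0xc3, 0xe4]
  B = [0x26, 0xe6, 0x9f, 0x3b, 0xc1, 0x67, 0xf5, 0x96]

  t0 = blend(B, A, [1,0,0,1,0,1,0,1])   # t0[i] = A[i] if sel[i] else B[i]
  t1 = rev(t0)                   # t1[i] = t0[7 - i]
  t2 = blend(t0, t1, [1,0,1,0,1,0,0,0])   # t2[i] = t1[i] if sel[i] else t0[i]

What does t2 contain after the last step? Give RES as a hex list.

t0 = [0x8a, 0xe6, 0x9f, 0x58, 0xc1, 0x66, 0xf5, 0xe4]
t1 = [0xe4, 0xf5, 0x66, 0xc1, 0x58, 0x9f, 0xe6, 0x8a]
t2 = [0xe4, 0xe6, 0x66, 0x58, 0x58, 0x66, 0xf5, 0xe4]

RES = [0xe4, 0xe6, 0x66, 0x58, 0x58, 0x66, 0xf5, 0xe4]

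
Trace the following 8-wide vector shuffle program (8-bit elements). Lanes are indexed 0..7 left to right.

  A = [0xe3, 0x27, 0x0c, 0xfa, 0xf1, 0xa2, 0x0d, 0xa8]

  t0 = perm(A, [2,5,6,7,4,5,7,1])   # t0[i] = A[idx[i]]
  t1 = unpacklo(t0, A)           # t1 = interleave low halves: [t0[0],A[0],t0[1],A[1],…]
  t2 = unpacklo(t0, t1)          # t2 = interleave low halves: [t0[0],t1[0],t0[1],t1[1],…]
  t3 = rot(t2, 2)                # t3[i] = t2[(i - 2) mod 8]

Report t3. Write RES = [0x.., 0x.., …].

t0 = [0x0c, 0xa2, 0x0d, 0xa8, 0xf1, 0xa2, 0xa8, 0x27]
t1 = [0x0c, 0xe3, 0xa2, 0x27, 0x0d, 0x0c, 0xa8, 0xfa]
t2 = [0x0c, 0x0c, 0xa2, 0xe3, 0x0d, 0xa2, 0xa8, 0x27]
t3 = [0xa8, 0x27, 0x0c, 0x0c, 0xa2, 0xe3, 0x0d, 0xa2]

RES = [ 0xa8  0x27  0x0c  0x0c  0xa2  0xe3  0x0d  0xa2 ]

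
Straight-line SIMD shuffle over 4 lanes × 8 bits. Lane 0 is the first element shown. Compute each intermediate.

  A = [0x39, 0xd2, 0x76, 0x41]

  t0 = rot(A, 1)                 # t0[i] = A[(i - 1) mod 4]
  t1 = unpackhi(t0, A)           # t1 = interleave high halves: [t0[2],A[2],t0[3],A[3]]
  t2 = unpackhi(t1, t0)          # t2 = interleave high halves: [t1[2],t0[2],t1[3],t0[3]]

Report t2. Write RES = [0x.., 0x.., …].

RES = [ 0x76  0xd2  0x41  0x76 ]

  t0: 41 39 d2 76
  t1: d2 76 76 41
  t2: 76 d2 41 76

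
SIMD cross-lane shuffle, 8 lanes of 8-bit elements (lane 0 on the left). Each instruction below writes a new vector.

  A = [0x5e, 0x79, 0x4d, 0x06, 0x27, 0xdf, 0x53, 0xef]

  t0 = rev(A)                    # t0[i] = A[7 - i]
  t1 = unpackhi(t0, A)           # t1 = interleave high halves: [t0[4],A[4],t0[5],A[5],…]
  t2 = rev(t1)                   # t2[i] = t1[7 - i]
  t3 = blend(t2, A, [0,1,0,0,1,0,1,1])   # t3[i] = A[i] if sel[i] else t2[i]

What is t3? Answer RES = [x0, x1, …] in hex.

  t0: ef 53 df 27 06 4d 79 5e
  t1: 06 27 4d df 79 53 5e ef
  t2: ef 5e 53 79 df 4d 27 06
  t3: ef 79 53 79 27 4d 53 ef

RES = [ 0xef  0x79  0x53  0x79  0x27  0x4d  0x53  0xef ]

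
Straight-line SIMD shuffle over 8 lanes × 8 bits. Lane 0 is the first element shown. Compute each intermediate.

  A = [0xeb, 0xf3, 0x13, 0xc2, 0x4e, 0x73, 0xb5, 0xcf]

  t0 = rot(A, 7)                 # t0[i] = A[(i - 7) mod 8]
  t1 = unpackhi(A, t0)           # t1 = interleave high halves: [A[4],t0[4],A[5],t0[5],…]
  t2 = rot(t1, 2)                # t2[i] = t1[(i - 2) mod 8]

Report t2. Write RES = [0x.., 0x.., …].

→ t0 |f3|13|c2|4e|73|b5|cf|eb|
→ t1 |4e|73|73|b5|b5|cf|cf|eb|
→ t2 |cf|eb|4e|73|73|b5|b5|cf|

RES = [0xcf, 0xeb, 0x4e, 0x73, 0x73, 0xb5, 0xb5, 0xcf]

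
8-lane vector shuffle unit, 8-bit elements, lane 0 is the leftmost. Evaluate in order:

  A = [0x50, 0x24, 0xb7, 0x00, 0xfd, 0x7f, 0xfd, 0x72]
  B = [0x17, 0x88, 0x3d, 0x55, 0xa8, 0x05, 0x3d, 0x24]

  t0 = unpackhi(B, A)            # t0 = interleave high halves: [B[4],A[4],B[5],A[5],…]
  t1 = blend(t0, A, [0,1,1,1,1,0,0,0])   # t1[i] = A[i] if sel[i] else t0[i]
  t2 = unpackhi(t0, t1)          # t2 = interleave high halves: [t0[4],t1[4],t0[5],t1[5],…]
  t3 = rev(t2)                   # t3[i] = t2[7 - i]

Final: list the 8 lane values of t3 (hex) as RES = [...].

→ t0 |a8|fd|05|7f|3d|fd|24|72|
→ t1 |a8|24|b7|00|fd|fd|24|72|
→ t2 |3d|fd|fd|fd|24|24|72|72|
→ t3 |72|72|24|24|fd|fd|fd|3d|

RES = [ 0x72  0x72  0x24  0x24  0xfd  0xfd  0xfd  0x3d ]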